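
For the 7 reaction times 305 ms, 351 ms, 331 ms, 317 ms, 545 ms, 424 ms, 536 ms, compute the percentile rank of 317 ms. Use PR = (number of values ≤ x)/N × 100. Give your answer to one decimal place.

28.6

N = 7.
Strictly below 317: 1. Equal to 317: 1.
PR = 2/7 × 100 = 28.6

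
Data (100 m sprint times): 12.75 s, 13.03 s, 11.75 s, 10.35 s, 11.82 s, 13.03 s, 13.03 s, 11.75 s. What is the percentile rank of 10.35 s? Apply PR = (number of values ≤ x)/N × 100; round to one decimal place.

12.5

N = 8.
Strictly below 10.35: 0. Equal to 10.35: 1.
PR = 1/8 × 100 = 12.5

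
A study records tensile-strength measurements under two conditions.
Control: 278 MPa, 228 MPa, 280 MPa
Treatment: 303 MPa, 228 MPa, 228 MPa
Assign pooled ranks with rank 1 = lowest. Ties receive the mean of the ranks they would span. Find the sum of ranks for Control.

Sorted (ascending): 228, 228, 228, 278, 280, 303
The 3 values of 228 occupy positions 1–3 → average rank 2.
Control values → pooled ranks: 278→4, 228→2, 280→5
Rank sum = 4 + 2 + 5 = 11

11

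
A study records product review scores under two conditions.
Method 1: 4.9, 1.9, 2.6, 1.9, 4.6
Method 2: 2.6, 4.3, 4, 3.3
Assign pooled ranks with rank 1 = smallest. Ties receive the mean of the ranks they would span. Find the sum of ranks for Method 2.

Sorted (ascending): 1.9, 1.9, 2.6, 2.6, 3.3, 4, 4.3, 4.6, 4.9
The 2 values of 1.9 occupy positions 1–2 → average rank (1+2)/2 = 1.5.
The 2 values of 2.6 occupy positions 3–4 → average rank (3+4)/2 = 3.5.
Method 2 values → pooled ranks: 2.6→3.5, 4.3→7, 4→6, 3.3→5
Rank sum = 3.5 + 7 + 6 + 5 = 21.5

21.5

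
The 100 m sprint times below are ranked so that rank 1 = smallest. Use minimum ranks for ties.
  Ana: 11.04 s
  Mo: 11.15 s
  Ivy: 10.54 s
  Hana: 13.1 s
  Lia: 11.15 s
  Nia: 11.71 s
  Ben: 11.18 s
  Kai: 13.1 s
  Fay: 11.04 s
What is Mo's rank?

4

Sorted (ascending): 10.54, 11.04, 11.04, 11.15, 11.15, 11.18, 11.71, 13.1, 13.1
The 2 values of 11.04 occupy positions 2–3 → each gets rank 2.
The 2 values of 11.15 occupy positions 4–5 → each gets rank 4.
The 2 values of 13.1 occupy positions 8–9 → each gets rank 8.
Mo has value 11.15 s → rank 4.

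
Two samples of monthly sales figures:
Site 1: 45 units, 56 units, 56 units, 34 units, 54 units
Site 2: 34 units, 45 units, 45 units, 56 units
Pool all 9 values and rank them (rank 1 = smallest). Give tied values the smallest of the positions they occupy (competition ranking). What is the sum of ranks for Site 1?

Sorted (ascending): 34, 34, 45, 45, 45, 54, 56, 56, 56
The 2 values of 34 occupy positions 1–2 → each gets rank 1.
The 3 values of 45 occupy positions 3–5 → each gets rank 3.
The 3 values of 56 occupy positions 7–9 → each gets rank 7.
Site 1 values → pooled ranks: 45→3, 56→7, 56→7, 34→1, 54→6
Rank sum = 3 + 7 + 7 + 1 + 6 = 24

24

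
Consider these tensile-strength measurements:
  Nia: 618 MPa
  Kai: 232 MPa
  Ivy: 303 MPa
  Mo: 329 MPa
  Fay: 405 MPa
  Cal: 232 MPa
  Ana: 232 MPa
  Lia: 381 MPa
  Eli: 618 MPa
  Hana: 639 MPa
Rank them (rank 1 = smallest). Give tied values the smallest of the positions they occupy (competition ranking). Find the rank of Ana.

Sorted (ascending): 232, 232, 232, 303, 329, 381, 405, 618, 618, 639
The 3 values of 232 occupy positions 1–3 → each gets rank 1.
The 2 values of 618 occupy positions 8–9 → each gets rank 8.
Ana has value 232 MPa → rank 1.

1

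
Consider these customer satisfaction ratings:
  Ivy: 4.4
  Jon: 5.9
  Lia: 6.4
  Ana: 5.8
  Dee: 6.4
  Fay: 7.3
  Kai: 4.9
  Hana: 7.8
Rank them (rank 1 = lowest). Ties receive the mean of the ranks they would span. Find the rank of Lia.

5.5

Sorted (ascending): 4.4, 4.9, 5.8, 5.9, 6.4, 6.4, 7.3, 7.8
The 2 values of 6.4 occupy positions 5–6 → average rank (5+6)/2 = 5.5.
Lia has value 6.4 → rank 5.5.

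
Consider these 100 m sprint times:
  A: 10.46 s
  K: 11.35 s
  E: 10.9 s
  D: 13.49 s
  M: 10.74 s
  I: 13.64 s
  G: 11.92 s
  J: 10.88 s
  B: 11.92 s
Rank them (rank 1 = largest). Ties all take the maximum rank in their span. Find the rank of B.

Sorted (descending): 13.64, 13.49, 11.92, 11.92, 11.35, 10.9, 10.88, 10.74, 10.46
The 2 values of 11.92 occupy positions 3–4 → each gets rank 4.
B has value 11.92 s → rank 4.

4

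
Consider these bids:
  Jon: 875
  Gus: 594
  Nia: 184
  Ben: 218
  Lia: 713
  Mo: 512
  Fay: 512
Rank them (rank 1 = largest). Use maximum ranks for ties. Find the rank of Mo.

Sorted (descending): 875, 713, 594, 512, 512, 218, 184
The 2 values of 512 occupy positions 4–5 → each gets rank 5.
Mo has value 512 → rank 5.

5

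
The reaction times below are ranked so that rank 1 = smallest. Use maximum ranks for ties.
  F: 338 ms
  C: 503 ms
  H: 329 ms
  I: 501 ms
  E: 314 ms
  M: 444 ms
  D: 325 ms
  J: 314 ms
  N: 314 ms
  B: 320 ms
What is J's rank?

Sorted (ascending): 314, 314, 314, 320, 325, 329, 338, 444, 501, 503
The 3 values of 314 occupy positions 1–3 → each gets rank 3.
J has value 314 ms → rank 3.

3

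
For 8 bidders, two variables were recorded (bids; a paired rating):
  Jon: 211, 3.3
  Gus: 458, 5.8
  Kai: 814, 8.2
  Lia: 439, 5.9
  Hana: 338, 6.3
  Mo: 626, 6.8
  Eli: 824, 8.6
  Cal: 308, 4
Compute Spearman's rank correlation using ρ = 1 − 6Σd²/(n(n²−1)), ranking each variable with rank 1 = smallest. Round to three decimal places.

Ranks of variable 1: 1, 5, 7, 4, 3, 6, 8, 2
Ranks of variable 2: 1, 3, 7, 4, 5, 6, 8, 2
d = r₁ − r₂: 0, 2, 0, 0, -2, 0, 0, 0
d²: 0, 4, 0, 0, 4, 0, 0, 0; Σd² = 8
ρ = 1 − 6·8/(8·63) = 1 − 48/504 = 0.905

0.905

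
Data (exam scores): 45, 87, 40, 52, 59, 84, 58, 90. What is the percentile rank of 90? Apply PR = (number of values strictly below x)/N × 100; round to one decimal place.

87.5

N = 8.
Strictly below 90: 7. Equal to 90: 1.
PR = 7/8 × 100 = 87.5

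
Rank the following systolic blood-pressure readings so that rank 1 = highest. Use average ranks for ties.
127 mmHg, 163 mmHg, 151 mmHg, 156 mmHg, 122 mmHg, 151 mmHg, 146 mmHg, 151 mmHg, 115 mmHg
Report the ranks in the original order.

7, 1, 4, 2, 8, 4, 6, 4, 9

Sorted (descending): 163, 156, 151, 151, 151, 146, 127, 122, 115
The 3 values of 151 occupy positions 3–5 → average rank 4.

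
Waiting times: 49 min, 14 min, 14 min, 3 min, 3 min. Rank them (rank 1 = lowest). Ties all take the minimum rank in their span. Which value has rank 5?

Sorted (ascending): 3, 3, 14, 14, 49
The 2 values of 3 occupy positions 1–2 → each gets rank 1.
The 2 values of 14 occupy positions 3–4 → each gets rank 3.
Rank 5 → value 49.

49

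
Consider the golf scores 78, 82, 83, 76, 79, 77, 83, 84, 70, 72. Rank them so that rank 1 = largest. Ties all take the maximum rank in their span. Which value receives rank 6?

Sorted (descending): 84, 83, 83, 82, 79, 78, 77, 76, 72, 70
The 2 values of 83 occupy positions 2–3 → each gets rank 3.
Rank 6 → value 78.

78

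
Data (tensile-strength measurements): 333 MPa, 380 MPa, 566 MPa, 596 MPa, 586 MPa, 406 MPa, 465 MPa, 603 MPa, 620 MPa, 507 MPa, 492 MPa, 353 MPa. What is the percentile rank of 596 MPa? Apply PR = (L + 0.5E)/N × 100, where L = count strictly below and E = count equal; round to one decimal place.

79.2

N = 12.
Strictly below 596: 9. Equal to 596: 1.
PR = (9 + 0.5·1)/12 × 100 = 79.2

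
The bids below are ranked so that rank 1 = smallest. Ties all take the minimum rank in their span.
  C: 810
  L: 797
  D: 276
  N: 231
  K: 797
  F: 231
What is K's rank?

4

Sorted (ascending): 231, 231, 276, 797, 797, 810
The 2 values of 231 occupy positions 1–2 → each gets rank 1.
The 2 values of 797 occupy positions 4–5 → each gets rank 4.
K has value 797 → rank 4.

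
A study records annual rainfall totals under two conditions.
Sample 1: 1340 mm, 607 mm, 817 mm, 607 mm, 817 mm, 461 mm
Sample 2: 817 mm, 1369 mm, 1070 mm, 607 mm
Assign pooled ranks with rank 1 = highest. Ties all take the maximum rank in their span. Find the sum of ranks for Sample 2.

Sorted (descending): 1369, 1340, 1070, 817, 817, 817, 607, 607, 607, 461
The 3 values of 817 occupy positions 4–6 → each gets rank 6.
The 3 values of 607 occupy positions 7–9 → each gets rank 9.
Sample 2 values → pooled ranks: 817→6, 1369→1, 1070→3, 607→9
Rank sum = 6 + 1 + 3 + 9 = 19

19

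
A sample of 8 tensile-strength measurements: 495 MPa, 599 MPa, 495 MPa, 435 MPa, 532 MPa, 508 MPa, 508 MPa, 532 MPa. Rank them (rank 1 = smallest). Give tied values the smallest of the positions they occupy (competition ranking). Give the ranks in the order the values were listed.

Sorted (ascending): 435, 495, 495, 508, 508, 532, 532, 599
The 2 values of 495 occupy positions 2–3 → each gets rank 2.
The 2 values of 508 occupy positions 4–5 → each gets rank 4.
The 2 values of 532 occupy positions 6–7 → each gets rank 6.

2, 8, 2, 1, 6, 4, 4, 6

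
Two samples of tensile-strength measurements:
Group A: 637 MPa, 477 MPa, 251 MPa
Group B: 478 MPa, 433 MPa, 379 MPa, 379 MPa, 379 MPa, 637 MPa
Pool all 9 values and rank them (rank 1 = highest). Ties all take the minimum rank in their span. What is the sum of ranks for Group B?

Sorted (descending): 637, 637, 478, 477, 433, 379, 379, 379, 251
The 2 values of 637 occupy positions 1–2 → each gets rank 1.
The 3 values of 379 occupy positions 6–8 → each gets rank 6.
Group B values → pooled ranks: 478→3, 433→5, 379→6, 379→6, 379→6, 637→1
Rank sum = 3 + 5 + 6 + 6 + 6 + 1 = 27

27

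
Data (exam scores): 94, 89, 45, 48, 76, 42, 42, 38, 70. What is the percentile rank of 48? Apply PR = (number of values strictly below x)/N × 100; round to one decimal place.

44.4

N = 9.
Strictly below 48: 4. Equal to 48: 1.
PR = 4/9 × 100 = 44.4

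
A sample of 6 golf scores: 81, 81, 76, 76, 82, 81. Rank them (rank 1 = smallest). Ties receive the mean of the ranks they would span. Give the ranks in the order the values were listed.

Sorted (ascending): 76, 76, 81, 81, 81, 82
The 2 values of 76 occupy positions 1–2 → average rank (1+2)/2 = 1.5.
The 3 values of 81 occupy positions 3–5 → average rank 4.

4, 4, 1.5, 1.5, 6, 4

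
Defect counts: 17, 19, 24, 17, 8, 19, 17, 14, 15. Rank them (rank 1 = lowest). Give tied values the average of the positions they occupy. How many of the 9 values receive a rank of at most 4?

3

Sorted (ascending): 8, 14, 15, 17, 17, 17, 19, 19, 24
The 3 values of 17 occupy positions 4–6 → average rank 5.
The 2 values of 19 occupy positions 7–8 → average rank (7+8)/2 = 7.5.
Ranks ≤ 4: {1, 2, 3} → 3 values.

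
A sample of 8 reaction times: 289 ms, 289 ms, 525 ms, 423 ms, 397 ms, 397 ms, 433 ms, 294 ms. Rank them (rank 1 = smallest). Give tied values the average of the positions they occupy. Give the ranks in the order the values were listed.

Sorted (ascending): 289, 289, 294, 397, 397, 423, 433, 525
The 2 values of 289 occupy positions 1–2 → average rank (1+2)/2 = 1.5.
The 2 values of 397 occupy positions 4–5 → average rank (4+5)/2 = 4.5.

1.5, 1.5, 8, 6, 4.5, 4.5, 7, 3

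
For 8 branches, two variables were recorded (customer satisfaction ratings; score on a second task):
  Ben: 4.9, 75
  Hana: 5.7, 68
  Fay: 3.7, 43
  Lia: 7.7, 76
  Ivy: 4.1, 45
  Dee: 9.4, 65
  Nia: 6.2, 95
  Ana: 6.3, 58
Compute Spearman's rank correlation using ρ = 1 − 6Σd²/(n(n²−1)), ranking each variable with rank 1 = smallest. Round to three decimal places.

0.476

Ranks of variable 1: 3, 4, 1, 7, 2, 8, 5, 6
Ranks of variable 2: 6, 5, 1, 7, 2, 4, 8, 3
d = r₁ − r₂: -3, -1, 0, 0, 0, 4, -3, 3
d²: 9, 1, 0, 0, 0, 16, 9, 9; Σd² = 44
ρ = 1 − 6·44/(8·63) = 1 − 264/504 = 0.476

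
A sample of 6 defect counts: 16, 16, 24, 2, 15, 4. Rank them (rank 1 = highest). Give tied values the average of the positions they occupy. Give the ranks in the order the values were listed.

Sorted (descending): 24, 16, 16, 15, 4, 2
The 2 values of 16 occupy positions 2–3 → average rank (2+3)/2 = 2.5.

2.5, 2.5, 1, 6, 4, 5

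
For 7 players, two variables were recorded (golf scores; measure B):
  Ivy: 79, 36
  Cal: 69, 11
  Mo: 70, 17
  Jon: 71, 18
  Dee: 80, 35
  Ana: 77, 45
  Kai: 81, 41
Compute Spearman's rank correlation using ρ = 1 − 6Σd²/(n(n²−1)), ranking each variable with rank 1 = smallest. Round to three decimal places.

Ranks of variable 1: 5, 1, 2, 3, 6, 4, 7
Ranks of variable 2: 5, 1, 2, 3, 4, 7, 6
d = r₁ − r₂: 0, 0, 0, 0, 2, -3, 1
d²: 0, 0, 0, 0, 4, 9, 1; Σd² = 14
ρ = 1 − 6·14/(7·48) = 1 − 84/336 = 0.750

0.750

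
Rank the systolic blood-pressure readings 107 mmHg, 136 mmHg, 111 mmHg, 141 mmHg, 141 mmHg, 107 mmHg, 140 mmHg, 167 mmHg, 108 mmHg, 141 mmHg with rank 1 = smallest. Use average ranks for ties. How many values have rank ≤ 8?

9

Sorted (ascending): 107, 107, 108, 111, 136, 140, 141, 141, 141, 167
The 2 values of 107 occupy positions 1–2 → average rank (1+2)/2 = 1.5.
The 3 values of 141 occupy positions 7–9 → average rank 8.
Ranks ≤ 8: {1.5, 1.5, 3, 4, 5, 6, 8, 8, 8} → 9 values.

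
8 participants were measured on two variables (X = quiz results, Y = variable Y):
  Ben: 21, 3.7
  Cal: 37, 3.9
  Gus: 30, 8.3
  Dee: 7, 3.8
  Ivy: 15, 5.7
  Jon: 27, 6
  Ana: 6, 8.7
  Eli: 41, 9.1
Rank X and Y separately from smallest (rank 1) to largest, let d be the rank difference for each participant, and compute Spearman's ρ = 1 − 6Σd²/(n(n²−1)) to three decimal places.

Ranks of variable 1: 4, 7, 6, 2, 3, 5, 1, 8
Ranks of variable 2: 1, 3, 6, 2, 4, 5, 7, 8
d = r₁ − r₂: 3, 4, 0, 0, -1, 0, -6, 0
d²: 9, 16, 0, 0, 1, 0, 36, 0; Σd² = 62
ρ = 1 − 6·62/(8·63) = 1 − 372/504 = 0.262

0.262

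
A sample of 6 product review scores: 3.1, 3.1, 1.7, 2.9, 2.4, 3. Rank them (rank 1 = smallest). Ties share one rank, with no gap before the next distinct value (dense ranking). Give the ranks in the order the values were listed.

5, 5, 1, 3, 2, 4

Sorted (ascending): 1.7, 2.4, 2.9, 3, 3.1, 3.1
The 2 values of 3.1 share dense rank 5.
Remaining distinct values take the next consecutive integers.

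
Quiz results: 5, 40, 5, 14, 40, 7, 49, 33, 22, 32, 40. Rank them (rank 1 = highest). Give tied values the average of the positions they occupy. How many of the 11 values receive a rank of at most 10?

9

Sorted (descending): 49, 40, 40, 40, 33, 32, 22, 14, 7, 5, 5
The 3 values of 40 occupy positions 2–4 → average rank 3.
The 2 values of 5 occupy positions 10–11 → average rank (10+11)/2 = 10.5.
Ranks ≤ 10: {1, 3, 3, 3, 5, 6, 7, 8, 9} → 9 values.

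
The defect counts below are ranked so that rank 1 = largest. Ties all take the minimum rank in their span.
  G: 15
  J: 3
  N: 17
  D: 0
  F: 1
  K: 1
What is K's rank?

4

Sorted (descending): 17, 15, 3, 1, 1, 0
The 2 values of 1 occupy positions 4–5 → each gets rank 4.
K has value 1 → rank 4.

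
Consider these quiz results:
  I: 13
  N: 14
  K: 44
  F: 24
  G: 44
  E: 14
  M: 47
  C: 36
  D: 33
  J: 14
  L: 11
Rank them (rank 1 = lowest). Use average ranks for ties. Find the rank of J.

4

Sorted (ascending): 11, 13, 14, 14, 14, 24, 33, 36, 44, 44, 47
The 3 values of 14 occupy positions 3–5 → average rank 4.
The 2 values of 44 occupy positions 9–10 → average rank (9+10)/2 = 9.5.
J has value 14 → rank 4.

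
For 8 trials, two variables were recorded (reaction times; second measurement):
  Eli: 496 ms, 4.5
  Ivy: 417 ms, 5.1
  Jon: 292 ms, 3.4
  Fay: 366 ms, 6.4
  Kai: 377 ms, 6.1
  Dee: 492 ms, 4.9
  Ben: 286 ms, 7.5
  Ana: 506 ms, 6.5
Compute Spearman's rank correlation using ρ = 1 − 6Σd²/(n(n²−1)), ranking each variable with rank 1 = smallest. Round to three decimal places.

-0.143

Ranks of variable 1: 7, 5, 2, 3, 4, 6, 1, 8
Ranks of variable 2: 2, 4, 1, 6, 5, 3, 8, 7
d = r₁ − r₂: 5, 1, 1, -3, -1, 3, -7, 1
d²: 25, 1, 1, 9, 1, 9, 49, 1; Σd² = 96
ρ = 1 − 6·96/(8·63) = 1 − 576/504 = -0.143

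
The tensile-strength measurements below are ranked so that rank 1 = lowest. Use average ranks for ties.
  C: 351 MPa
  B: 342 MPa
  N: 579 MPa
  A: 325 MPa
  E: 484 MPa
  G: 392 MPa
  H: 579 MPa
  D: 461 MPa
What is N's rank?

7.5

Sorted (ascending): 325, 342, 351, 392, 461, 484, 579, 579
The 2 values of 579 occupy positions 7–8 → average rank (7+8)/2 = 7.5.
N has value 579 MPa → rank 7.5.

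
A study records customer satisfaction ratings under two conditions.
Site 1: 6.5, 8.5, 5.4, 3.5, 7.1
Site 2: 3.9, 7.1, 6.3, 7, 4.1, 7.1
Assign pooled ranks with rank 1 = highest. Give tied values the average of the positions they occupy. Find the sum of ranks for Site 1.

Sorted (descending): 8.5, 7.1, 7.1, 7.1, 7, 6.5, 6.3, 5.4, 4.1, 3.9, 3.5
The 3 values of 7.1 occupy positions 2–4 → average rank 3.
Site 1 values → pooled ranks: 6.5→6, 8.5→1, 5.4→8, 3.5→11, 7.1→3
Rank sum = 6 + 1 + 8 + 11 + 3 = 29

29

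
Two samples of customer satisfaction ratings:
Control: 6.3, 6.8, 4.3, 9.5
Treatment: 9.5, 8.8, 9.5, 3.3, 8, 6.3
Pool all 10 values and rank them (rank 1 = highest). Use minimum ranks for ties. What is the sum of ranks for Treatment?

Sorted (descending): 9.5, 9.5, 9.5, 8.8, 8, 6.8, 6.3, 6.3, 4.3, 3.3
The 3 values of 9.5 occupy positions 1–3 → each gets rank 1.
The 2 values of 6.3 occupy positions 7–8 → each gets rank 7.
Treatment values → pooled ranks: 9.5→1, 8.8→4, 9.5→1, 3.3→10, 8→5, 6.3→7
Rank sum = 1 + 4 + 1 + 10 + 5 + 7 = 28

28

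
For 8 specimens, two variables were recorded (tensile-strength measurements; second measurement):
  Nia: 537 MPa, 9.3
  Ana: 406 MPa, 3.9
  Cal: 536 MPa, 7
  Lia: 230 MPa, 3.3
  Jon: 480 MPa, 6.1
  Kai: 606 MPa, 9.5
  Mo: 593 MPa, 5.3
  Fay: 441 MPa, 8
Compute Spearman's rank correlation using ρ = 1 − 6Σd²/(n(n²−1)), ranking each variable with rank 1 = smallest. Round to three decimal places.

0.690

Ranks of variable 1: 6, 2, 5, 1, 4, 8, 7, 3
Ranks of variable 2: 7, 2, 5, 1, 4, 8, 3, 6
d = r₁ − r₂: -1, 0, 0, 0, 0, 0, 4, -3
d²: 1, 0, 0, 0, 0, 0, 16, 9; Σd² = 26
ρ = 1 − 6·26/(8·63) = 1 − 156/504 = 0.690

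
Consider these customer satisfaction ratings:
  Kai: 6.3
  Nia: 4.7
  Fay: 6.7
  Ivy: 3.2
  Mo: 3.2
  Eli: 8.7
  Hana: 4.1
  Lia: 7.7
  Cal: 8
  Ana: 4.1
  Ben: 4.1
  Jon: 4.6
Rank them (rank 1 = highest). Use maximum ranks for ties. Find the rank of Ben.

Sorted (descending): 8.7, 8, 7.7, 6.7, 6.3, 4.7, 4.6, 4.1, 4.1, 4.1, 3.2, 3.2
The 3 values of 4.1 occupy positions 8–10 → each gets rank 10.
The 2 values of 3.2 occupy positions 11–12 → each gets rank 12.
Ben has value 4.1 → rank 10.

10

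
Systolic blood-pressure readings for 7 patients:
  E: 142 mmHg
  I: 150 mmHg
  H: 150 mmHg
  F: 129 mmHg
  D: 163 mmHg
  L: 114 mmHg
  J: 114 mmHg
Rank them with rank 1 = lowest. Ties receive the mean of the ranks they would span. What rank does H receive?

Sorted (ascending): 114, 114, 129, 142, 150, 150, 163
The 2 values of 114 occupy positions 1–2 → average rank (1+2)/2 = 1.5.
The 2 values of 150 occupy positions 5–6 → average rank (5+6)/2 = 5.5.
H has value 150 mmHg → rank 5.5.

5.5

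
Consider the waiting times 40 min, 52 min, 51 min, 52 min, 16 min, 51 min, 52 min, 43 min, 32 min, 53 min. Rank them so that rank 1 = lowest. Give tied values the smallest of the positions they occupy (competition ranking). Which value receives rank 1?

16

Sorted (ascending): 16, 32, 40, 43, 51, 51, 52, 52, 52, 53
The 2 values of 51 occupy positions 5–6 → each gets rank 5.
The 3 values of 52 occupy positions 7–9 → each gets rank 7.
Rank 1 → value 16.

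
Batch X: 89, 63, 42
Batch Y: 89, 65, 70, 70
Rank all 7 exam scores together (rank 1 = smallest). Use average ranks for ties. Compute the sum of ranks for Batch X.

9.5

Sorted (ascending): 42, 63, 65, 70, 70, 89, 89
The 2 values of 70 occupy positions 4–5 → average rank (4+5)/2 = 4.5.
The 2 values of 89 occupy positions 6–7 → average rank (6+7)/2 = 6.5.
Batch X values → pooled ranks: 89→6.5, 63→2, 42→1
Rank sum = 6.5 + 2 + 1 = 9.5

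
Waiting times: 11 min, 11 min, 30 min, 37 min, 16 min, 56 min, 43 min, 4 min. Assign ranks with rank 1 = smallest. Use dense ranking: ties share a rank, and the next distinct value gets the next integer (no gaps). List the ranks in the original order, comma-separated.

2, 2, 4, 5, 3, 7, 6, 1

Sorted (ascending): 4, 11, 11, 16, 30, 37, 43, 56
The 2 values of 11 share dense rank 2.
Remaining distinct values take the next consecutive integers.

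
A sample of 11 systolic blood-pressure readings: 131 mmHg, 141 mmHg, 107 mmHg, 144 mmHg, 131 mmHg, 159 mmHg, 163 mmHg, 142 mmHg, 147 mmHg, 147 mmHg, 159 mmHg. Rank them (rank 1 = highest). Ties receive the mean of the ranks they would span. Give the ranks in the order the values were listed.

Sorted (descending): 163, 159, 159, 147, 147, 144, 142, 141, 131, 131, 107
The 2 values of 159 occupy positions 2–3 → average rank (2+3)/2 = 2.5.
The 2 values of 147 occupy positions 4–5 → average rank (4+5)/2 = 4.5.
The 2 values of 131 occupy positions 9–10 → average rank (9+10)/2 = 9.5.

9.5, 8, 11, 6, 9.5, 2.5, 1, 7, 4.5, 4.5, 2.5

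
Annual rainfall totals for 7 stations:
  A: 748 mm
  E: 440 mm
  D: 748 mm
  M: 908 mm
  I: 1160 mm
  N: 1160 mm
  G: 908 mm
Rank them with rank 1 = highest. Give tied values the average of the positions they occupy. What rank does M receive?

Sorted (descending): 1160, 1160, 908, 908, 748, 748, 440
The 2 values of 1160 occupy positions 1–2 → average rank (1+2)/2 = 1.5.
The 2 values of 908 occupy positions 3–4 → average rank (3+4)/2 = 3.5.
The 2 values of 748 occupy positions 5–6 → average rank (5+6)/2 = 5.5.
M has value 908 mm → rank 3.5.

3.5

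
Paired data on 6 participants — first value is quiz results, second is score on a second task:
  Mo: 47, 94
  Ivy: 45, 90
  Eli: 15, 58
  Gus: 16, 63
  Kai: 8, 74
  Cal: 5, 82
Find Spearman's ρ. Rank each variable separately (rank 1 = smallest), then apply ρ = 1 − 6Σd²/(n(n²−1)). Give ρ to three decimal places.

0.486

Ranks of variable 1: 6, 5, 3, 4, 2, 1
Ranks of variable 2: 6, 5, 1, 2, 3, 4
d = r₁ − r₂: 0, 0, 2, 2, -1, -3
d²: 0, 0, 4, 4, 1, 9; Σd² = 18
ρ = 1 − 6·18/(6·35) = 1 − 108/210 = 0.486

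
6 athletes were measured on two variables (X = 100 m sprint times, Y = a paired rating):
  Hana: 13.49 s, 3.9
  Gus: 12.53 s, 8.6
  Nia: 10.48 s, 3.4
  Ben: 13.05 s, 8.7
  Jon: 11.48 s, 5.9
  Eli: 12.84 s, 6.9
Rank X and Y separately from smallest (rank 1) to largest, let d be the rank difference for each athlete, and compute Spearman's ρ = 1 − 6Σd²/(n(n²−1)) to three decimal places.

Ranks of variable 1: 6, 3, 1, 5, 2, 4
Ranks of variable 2: 2, 5, 1, 6, 3, 4
d = r₁ − r₂: 4, -2, 0, -1, -1, 0
d²: 16, 4, 0, 1, 1, 0; Σd² = 22
ρ = 1 − 6·22/(6·35) = 1 − 132/210 = 0.371

0.371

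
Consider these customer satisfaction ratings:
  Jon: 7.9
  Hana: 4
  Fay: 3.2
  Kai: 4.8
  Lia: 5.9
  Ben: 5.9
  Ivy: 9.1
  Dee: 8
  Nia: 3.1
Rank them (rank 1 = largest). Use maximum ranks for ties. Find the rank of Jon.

Sorted (descending): 9.1, 8, 7.9, 5.9, 5.9, 4.8, 4, 3.2, 3.1
The 2 values of 5.9 occupy positions 4–5 → each gets rank 5.
Jon has value 7.9 → rank 3.

3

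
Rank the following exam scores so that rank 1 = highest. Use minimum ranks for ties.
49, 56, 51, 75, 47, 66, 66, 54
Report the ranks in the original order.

7, 4, 6, 1, 8, 2, 2, 5

Sorted (descending): 75, 66, 66, 56, 54, 51, 49, 47
The 2 values of 66 occupy positions 2–3 → each gets rank 2.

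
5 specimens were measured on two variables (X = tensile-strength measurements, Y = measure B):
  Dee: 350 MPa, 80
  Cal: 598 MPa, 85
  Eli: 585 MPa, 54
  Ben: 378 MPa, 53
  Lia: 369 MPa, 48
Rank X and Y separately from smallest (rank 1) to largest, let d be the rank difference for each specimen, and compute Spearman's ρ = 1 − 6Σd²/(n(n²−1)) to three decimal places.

0.400

Ranks of variable 1: 1, 5, 4, 3, 2
Ranks of variable 2: 4, 5, 3, 2, 1
d = r₁ − r₂: -3, 0, 1, 1, 1
d²: 9, 0, 1, 1, 1; Σd² = 12
ρ = 1 − 6·12/(5·24) = 1 − 72/120 = 0.400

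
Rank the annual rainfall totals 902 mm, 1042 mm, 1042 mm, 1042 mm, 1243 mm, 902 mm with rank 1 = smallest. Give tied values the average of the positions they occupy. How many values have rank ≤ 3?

Sorted (ascending): 902, 902, 1042, 1042, 1042, 1243
The 2 values of 902 occupy positions 1–2 → average rank (1+2)/2 = 1.5.
The 3 values of 1042 occupy positions 3–5 → average rank 4.
Ranks ≤ 3: {1.5, 1.5} → 2 values.

2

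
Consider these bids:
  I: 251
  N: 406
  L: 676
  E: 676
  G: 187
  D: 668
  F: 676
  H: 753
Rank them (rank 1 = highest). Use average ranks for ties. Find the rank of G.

Sorted (descending): 753, 676, 676, 676, 668, 406, 251, 187
The 3 values of 676 occupy positions 2–4 → average rank 3.
G has value 187 → rank 8.

8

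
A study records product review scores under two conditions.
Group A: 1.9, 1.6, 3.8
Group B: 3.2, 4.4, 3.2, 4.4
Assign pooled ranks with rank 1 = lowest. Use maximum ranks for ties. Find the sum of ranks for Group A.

8

Sorted (ascending): 1.6, 1.9, 3.2, 3.2, 3.8, 4.4, 4.4
The 2 values of 3.2 occupy positions 3–4 → each gets rank 4.
The 2 values of 4.4 occupy positions 6–7 → each gets rank 7.
Group A values → pooled ranks: 1.9→2, 1.6→1, 3.8→5
Rank sum = 2 + 1 + 5 = 8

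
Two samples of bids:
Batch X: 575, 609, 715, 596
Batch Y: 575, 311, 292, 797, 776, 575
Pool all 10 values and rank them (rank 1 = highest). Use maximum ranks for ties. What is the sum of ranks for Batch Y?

Sorted (descending): 797, 776, 715, 609, 596, 575, 575, 575, 311, 292
The 3 values of 575 occupy positions 6–8 → each gets rank 8.
Batch Y values → pooled ranks: 575→8, 311→9, 292→10, 797→1, 776→2, 575→8
Rank sum = 8 + 9 + 10 + 1 + 2 + 8 = 38

38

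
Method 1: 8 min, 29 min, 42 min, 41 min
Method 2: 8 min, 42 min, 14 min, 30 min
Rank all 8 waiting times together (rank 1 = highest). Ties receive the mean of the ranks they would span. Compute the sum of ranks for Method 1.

Sorted (descending): 42, 42, 41, 30, 29, 14, 8, 8
The 2 values of 42 occupy positions 1–2 → average rank (1+2)/2 = 1.5.
The 2 values of 8 occupy positions 7–8 → average rank (7+8)/2 = 7.5.
Method 1 values → pooled ranks: 8→7.5, 29→5, 42→1.5, 41→3
Rank sum = 7.5 + 5 + 1.5 + 3 = 17

17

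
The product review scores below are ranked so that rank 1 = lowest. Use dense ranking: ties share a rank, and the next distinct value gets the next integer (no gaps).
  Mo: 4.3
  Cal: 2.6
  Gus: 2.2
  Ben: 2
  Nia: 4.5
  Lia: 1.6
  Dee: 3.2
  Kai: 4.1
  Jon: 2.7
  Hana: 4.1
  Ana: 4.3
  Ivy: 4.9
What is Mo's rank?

Sorted (ascending): 1.6, 2, 2.2, 2.6, 2.7, 3.2, 4.1, 4.1, 4.3, 4.3, 4.5, 4.9
The 2 values of 4.1 share dense rank 7.
The 2 values of 4.3 share dense rank 8.
Remaining distinct values take the next consecutive integers.
Mo has value 4.3 → rank 8.

8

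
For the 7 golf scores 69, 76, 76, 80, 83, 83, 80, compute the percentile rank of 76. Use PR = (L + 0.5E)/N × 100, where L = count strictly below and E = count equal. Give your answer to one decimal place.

N = 7.
Strictly below 76: 1. Equal to 76: 2.
PR = (1 + 0.5·2)/7 × 100 = 28.6

28.6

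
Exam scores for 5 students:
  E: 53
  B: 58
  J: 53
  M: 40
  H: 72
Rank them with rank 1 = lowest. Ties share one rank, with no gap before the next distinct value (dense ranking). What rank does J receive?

2

Sorted (ascending): 40, 53, 53, 58, 72
The 2 values of 53 share dense rank 2.
Remaining distinct values take the next consecutive integers.
J has value 53 → rank 2.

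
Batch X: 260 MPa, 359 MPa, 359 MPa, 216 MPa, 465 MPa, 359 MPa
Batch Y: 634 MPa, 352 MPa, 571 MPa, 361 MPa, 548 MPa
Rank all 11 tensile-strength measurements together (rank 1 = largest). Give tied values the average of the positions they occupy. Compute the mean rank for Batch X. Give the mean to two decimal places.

Sorted (descending): 634, 571, 548, 465, 361, 359, 359, 359, 352, 260, 216
The 3 values of 359 occupy positions 6–8 → average rank 7.
Batch X values → pooled ranks: 260→10, 359→7, 359→7, 216→11, 465→4, 359→7
Mean rank = (10 + 7 + 7 + 11 + 4 + 7) / 6 = 7.67

7.67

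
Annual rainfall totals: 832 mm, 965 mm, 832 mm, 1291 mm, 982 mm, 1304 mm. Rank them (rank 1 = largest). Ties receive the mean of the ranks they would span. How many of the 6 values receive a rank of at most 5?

4

Sorted (descending): 1304, 1291, 982, 965, 832, 832
The 2 values of 832 occupy positions 5–6 → average rank (5+6)/2 = 5.5.
Ranks ≤ 5: {1, 2, 3, 4} → 4 values.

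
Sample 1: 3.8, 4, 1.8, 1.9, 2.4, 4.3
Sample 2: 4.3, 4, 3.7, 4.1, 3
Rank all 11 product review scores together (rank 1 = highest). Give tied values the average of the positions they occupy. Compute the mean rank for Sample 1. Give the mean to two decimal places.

7.00

Sorted (descending): 4.3, 4.3, 4.1, 4, 4, 3.8, 3.7, 3, 2.4, 1.9, 1.8
The 2 values of 4.3 occupy positions 1–2 → average rank (1+2)/2 = 1.5.
The 2 values of 4 occupy positions 4–5 → average rank (4+5)/2 = 4.5.
Sample 1 values → pooled ranks: 3.8→6, 4→4.5, 1.8→11, 1.9→10, 2.4→9, 4.3→1.5
Mean rank = (6 + 4.5 + 11 + 10 + 9 + 1.5) / 6 = 7.00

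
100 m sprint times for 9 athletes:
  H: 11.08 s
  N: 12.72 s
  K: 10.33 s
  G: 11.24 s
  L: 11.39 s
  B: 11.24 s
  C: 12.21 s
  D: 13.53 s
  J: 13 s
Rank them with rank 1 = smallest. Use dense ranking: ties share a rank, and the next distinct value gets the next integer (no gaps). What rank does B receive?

3

Sorted (ascending): 10.33, 11.08, 11.24, 11.24, 11.39, 12.21, 12.72, 13, 13.53
The 2 values of 11.24 share dense rank 3.
Remaining distinct values take the next consecutive integers.
B has value 11.24 s → rank 3.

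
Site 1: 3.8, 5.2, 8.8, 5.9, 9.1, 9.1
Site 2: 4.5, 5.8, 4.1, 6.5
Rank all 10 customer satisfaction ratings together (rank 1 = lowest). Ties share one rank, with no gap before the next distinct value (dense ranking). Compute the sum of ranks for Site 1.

Sorted (ascending): 3.8, 4.1, 4.5, 5.2, 5.8, 5.9, 6.5, 8.8, 9.1, 9.1
The 2 values of 9.1 share dense rank 9.
Remaining distinct values take the next consecutive integers.
Site 1 values → pooled ranks: 3.8→1, 5.2→4, 8.8→8, 5.9→6, 9.1→9, 9.1→9
Rank sum = 1 + 4 + 8 + 6 + 9 + 9 = 37

37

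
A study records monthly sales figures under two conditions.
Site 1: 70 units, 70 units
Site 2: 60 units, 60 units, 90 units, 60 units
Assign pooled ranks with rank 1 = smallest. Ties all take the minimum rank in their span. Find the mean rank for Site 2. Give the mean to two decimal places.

2.25

Sorted (ascending): 60, 60, 60, 70, 70, 90
The 3 values of 60 occupy positions 1–3 → each gets rank 1.
The 2 values of 70 occupy positions 4–5 → each gets rank 4.
Site 2 values → pooled ranks: 60→1, 60→1, 90→6, 60→1
Mean rank = (1 + 1 + 6 + 1) / 4 = 2.25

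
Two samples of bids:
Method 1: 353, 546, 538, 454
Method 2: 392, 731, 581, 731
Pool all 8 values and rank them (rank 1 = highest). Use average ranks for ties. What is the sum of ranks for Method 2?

13

Sorted (descending): 731, 731, 581, 546, 538, 454, 392, 353
The 2 values of 731 occupy positions 1–2 → average rank (1+2)/2 = 1.5.
Method 2 values → pooled ranks: 392→7, 731→1.5, 581→3, 731→1.5
Rank sum = 7 + 1.5 + 3 + 1.5 = 13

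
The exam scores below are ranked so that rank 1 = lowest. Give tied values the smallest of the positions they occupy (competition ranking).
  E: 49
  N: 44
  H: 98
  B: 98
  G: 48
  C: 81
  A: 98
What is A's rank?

5

Sorted (ascending): 44, 48, 49, 81, 98, 98, 98
The 3 values of 98 occupy positions 5–7 → each gets rank 5.
A has value 98 → rank 5.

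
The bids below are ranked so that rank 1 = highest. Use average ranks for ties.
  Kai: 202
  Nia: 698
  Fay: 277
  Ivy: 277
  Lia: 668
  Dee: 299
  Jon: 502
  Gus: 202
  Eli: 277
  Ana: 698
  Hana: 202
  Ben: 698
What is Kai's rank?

Sorted (descending): 698, 698, 698, 668, 502, 299, 277, 277, 277, 202, 202, 202
The 3 values of 698 occupy positions 1–3 → average rank 2.
The 3 values of 277 occupy positions 7–9 → average rank 8.
The 3 values of 202 occupy positions 10–12 → average rank 11.
Kai has value 202 → rank 11.

11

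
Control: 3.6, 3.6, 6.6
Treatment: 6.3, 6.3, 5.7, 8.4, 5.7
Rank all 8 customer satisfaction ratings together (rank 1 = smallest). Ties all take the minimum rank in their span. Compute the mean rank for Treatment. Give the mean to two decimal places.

Sorted (ascending): 3.6, 3.6, 5.7, 5.7, 6.3, 6.3, 6.6, 8.4
The 2 values of 3.6 occupy positions 1–2 → each gets rank 1.
The 2 values of 5.7 occupy positions 3–4 → each gets rank 3.
The 2 values of 6.3 occupy positions 5–6 → each gets rank 5.
Treatment values → pooled ranks: 6.3→5, 6.3→5, 5.7→3, 8.4→8, 5.7→3
Mean rank = (5 + 5 + 3 + 8 + 3) / 5 = 4.80

4.80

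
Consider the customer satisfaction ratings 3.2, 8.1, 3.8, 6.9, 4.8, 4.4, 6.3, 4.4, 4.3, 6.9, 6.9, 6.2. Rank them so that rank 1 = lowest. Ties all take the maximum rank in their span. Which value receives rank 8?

6.3

Sorted (ascending): 3.2, 3.8, 4.3, 4.4, 4.4, 4.8, 6.2, 6.3, 6.9, 6.9, 6.9, 8.1
The 2 values of 4.4 occupy positions 4–5 → each gets rank 5.
The 3 values of 6.9 occupy positions 9–11 → each gets rank 11.
Rank 8 → value 6.3.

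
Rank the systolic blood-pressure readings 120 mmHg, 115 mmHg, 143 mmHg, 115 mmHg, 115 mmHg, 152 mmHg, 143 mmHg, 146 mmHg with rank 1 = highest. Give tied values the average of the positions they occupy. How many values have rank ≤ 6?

5

Sorted (descending): 152, 146, 143, 143, 120, 115, 115, 115
The 2 values of 143 occupy positions 3–4 → average rank (3+4)/2 = 3.5.
The 3 values of 115 occupy positions 6–8 → average rank 7.
Ranks ≤ 6: {1, 2, 3.5, 3.5, 5} → 5 values.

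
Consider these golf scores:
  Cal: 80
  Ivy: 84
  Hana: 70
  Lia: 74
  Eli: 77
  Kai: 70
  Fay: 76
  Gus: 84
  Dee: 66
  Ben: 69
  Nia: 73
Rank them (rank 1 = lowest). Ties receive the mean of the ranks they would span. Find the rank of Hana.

Sorted (ascending): 66, 69, 70, 70, 73, 74, 76, 77, 80, 84, 84
The 2 values of 70 occupy positions 3–4 → average rank (3+4)/2 = 3.5.
The 2 values of 84 occupy positions 10–11 → average rank (10+11)/2 = 10.5.
Hana has value 70 → rank 3.5.

3.5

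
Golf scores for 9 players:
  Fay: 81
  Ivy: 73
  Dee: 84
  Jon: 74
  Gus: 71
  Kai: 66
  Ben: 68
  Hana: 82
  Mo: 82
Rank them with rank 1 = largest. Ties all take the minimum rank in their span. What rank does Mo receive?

2

Sorted (descending): 84, 82, 82, 81, 74, 73, 71, 68, 66
The 2 values of 82 occupy positions 2–3 → each gets rank 2.
Mo has value 82 → rank 2.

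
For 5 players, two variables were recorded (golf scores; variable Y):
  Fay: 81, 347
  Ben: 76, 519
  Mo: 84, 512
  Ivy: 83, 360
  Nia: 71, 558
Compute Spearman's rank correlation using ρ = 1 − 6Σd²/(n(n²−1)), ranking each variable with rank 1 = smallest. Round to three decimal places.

Ranks of variable 1: 3, 2, 5, 4, 1
Ranks of variable 2: 1, 4, 3, 2, 5
d = r₁ − r₂: 2, -2, 2, 2, -4
d²: 4, 4, 4, 4, 16; Σd² = 32
ρ = 1 − 6·32/(5·24) = 1 − 192/120 = -0.600

-0.600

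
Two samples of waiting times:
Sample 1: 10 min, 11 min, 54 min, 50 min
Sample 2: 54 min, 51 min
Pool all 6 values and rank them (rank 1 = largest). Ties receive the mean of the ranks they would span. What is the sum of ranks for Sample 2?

4.5

Sorted (descending): 54, 54, 51, 50, 11, 10
The 2 values of 54 occupy positions 1–2 → average rank (1+2)/2 = 1.5.
Sample 2 values → pooled ranks: 54→1.5, 51→3
Rank sum = 1.5 + 3 = 4.5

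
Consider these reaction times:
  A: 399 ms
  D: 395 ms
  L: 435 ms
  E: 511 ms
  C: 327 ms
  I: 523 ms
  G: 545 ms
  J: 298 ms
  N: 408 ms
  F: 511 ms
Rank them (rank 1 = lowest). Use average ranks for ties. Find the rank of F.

7.5

Sorted (ascending): 298, 327, 395, 399, 408, 435, 511, 511, 523, 545
The 2 values of 511 occupy positions 7–8 → average rank (7+8)/2 = 7.5.
F has value 511 ms → rank 7.5.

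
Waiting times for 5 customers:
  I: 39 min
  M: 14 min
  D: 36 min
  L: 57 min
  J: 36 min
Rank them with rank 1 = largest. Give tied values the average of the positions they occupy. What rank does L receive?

1

Sorted (descending): 57, 39, 36, 36, 14
The 2 values of 36 occupy positions 3–4 → average rank (3+4)/2 = 3.5.
L has value 57 min → rank 1.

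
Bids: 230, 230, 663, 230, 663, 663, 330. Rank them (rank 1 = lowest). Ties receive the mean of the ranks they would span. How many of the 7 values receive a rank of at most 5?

Sorted (ascending): 230, 230, 230, 330, 663, 663, 663
The 3 values of 230 occupy positions 1–3 → average rank 2.
The 3 values of 663 occupy positions 5–7 → average rank 6.
Ranks ≤ 5: {2, 2, 2, 4} → 4 values.

4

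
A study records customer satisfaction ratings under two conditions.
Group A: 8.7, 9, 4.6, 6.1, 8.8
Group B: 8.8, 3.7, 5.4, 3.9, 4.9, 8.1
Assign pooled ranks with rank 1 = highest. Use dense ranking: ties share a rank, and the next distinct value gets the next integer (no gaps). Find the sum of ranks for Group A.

19

Sorted (descending): 9, 8.8, 8.8, 8.7, 8.1, 6.1, 5.4, 4.9, 4.6, 3.9, 3.7
The 2 values of 8.8 share dense rank 2.
Remaining distinct values take the next consecutive integers.
Group A values → pooled ranks: 8.7→3, 9→1, 4.6→8, 6.1→5, 8.8→2
Rank sum = 3 + 1 + 8 + 5 + 2 = 19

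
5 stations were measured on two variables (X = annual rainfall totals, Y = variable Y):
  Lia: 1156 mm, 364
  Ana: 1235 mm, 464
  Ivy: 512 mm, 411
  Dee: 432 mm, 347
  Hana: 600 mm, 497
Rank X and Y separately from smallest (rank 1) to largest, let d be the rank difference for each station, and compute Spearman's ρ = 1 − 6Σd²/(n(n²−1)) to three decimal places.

0.500

Ranks of variable 1: 4, 5, 2, 1, 3
Ranks of variable 2: 2, 4, 3, 1, 5
d = r₁ − r₂: 2, 1, -1, 0, -2
d²: 4, 1, 1, 0, 4; Σd² = 10
ρ = 1 − 6·10/(5·24) = 1 − 60/120 = 0.500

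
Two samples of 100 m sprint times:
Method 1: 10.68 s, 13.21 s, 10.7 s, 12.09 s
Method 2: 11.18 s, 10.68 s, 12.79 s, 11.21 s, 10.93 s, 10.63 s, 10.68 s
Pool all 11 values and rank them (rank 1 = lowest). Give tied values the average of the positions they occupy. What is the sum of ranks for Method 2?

Sorted (ascending): 10.63, 10.68, 10.68, 10.68, 10.7, 10.93, 11.18, 11.21, 12.09, 12.79, 13.21
The 3 values of 10.68 occupy positions 2–4 → average rank 3.
Method 2 values → pooled ranks: 11.18→7, 10.68→3, 12.79→10, 11.21→8, 10.93→6, 10.63→1, 10.68→3
Rank sum = 7 + 3 + 10 + 8 + 6 + 1 + 3 = 38

38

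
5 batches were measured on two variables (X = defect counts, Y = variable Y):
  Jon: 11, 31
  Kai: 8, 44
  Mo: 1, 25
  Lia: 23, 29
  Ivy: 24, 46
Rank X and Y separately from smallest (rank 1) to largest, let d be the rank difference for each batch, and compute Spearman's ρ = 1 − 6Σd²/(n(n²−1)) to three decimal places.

Ranks of variable 1: 3, 2, 1, 4, 5
Ranks of variable 2: 3, 4, 1, 2, 5
d = r₁ − r₂: 0, -2, 0, 2, 0
d²: 0, 4, 0, 4, 0; Σd² = 8
ρ = 1 − 6·8/(5·24) = 1 − 48/120 = 0.600

0.600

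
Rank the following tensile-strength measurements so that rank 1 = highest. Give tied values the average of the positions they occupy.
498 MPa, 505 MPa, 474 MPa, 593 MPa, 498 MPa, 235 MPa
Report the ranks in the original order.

Sorted (descending): 593, 505, 498, 498, 474, 235
The 2 values of 498 occupy positions 3–4 → average rank (3+4)/2 = 3.5.

3.5, 2, 5, 1, 3.5, 6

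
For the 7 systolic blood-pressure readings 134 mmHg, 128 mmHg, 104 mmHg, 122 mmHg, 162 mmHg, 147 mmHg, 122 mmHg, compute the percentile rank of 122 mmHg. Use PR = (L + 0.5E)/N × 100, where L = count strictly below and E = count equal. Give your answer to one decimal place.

28.6

N = 7.
Strictly below 122: 1. Equal to 122: 2.
PR = (1 + 0.5·2)/7 × 100 = 28.6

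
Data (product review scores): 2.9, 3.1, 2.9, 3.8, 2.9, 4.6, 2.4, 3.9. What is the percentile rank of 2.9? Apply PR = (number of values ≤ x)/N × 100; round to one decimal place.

N = 8.
Strictly below 2.9: 1. Equal to 2.9: 3.
PR = 4/8 × 100 = 50.0

50.0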